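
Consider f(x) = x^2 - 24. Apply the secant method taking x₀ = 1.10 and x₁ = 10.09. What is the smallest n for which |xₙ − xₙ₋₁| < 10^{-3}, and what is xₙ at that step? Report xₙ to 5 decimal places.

n = 7, xₙ = 4.89898

f(1.10) = -22.7900000, f(10.09) = 77.8081000
x₂ = 10.0900000 − 77.8081000·(8.9900000)/(100.5981000) = 3.1366399;  |Δ| = 6.9533601
f(3.1366399) = -14.1614904
x₃ = 3.1366399 − (-14.1614904)·(-6.9533601)/(-91.9695904) = 4.2073192;  |Δ| = 1.0706794
f(4.2073192) = -6.2984649
x₄ = 4.2073192 − (-6.2984649)·(1.0706794)/(7.8630255) = 5.0649581;  |Δ| = 0.8576389
f(5.0649581) = 1.6538007
x₅ = 5.0649581 − 1.6538007·(0.8576389)/(7.9522657) = 4.8865984;  |Δ| = 0.1783597
f(4.8865984) = -0.1211560
x₆ = 4.8865984 − (-0.1211560)·(-0.1783597)/(-1.7749568) = 4.8987730;  |Δ| = 0.0121746
f(4.8987730) = -0.0020232
x₇ = 4.8987730 − (-0.0020232)·(0.0121746)/(0.1191328) = 4.8989797;  |Δ| = 0.0002068
|x₇ − x₆| = 0.0002068 < 10^{-3}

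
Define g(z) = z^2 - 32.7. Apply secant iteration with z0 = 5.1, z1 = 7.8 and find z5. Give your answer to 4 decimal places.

g(5.1) = -6.690000, g(7.8) = 28.140000
z2 = 7.800000 − 28.140000·(7.800000 − 5.100000) / (28.140000 − (-6.690000)) = 7.800000 − (75.978000)/(34.830000) = 5.618605
g(5.618605) = -1.131282
z3 = 5.618605 − (-1.131282)·(5.618605 − 7.800000) / (-1.131282 − 28.140000) = 5.618605 − (2.467773)/(-29.271282) = 5.702912
g(5.702912) = -0.176799
z4 = 5.702912 − (-0.176799)·(5.702912 − 5.618605) / (-0.176799 − (-1.131282)) = 5.702912 − (-0.014905)/(0.954483) = 5.718528
g(5.718528) = 0.001560
z5 = 5.718528 − 0.001560·(5.718528 − 5.702912) / (0.001560 − (-0.176799)) = 5.718528 − (0.000024)/(0.178360) = 5.718391

5.7184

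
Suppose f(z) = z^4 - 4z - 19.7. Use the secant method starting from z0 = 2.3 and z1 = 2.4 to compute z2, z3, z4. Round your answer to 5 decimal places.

2.31911, 2.32015, 2.32021

f(2.3) = -0.9159000, f(2.4) = 3.8776000
z2 = 2.4000000 − 3.8776000·(2.4000000 − 2.3000000) / (3.8776000 − (-0.9159000)) = 2.4000000 − (0.3877600)/(4.7935000) = 2.3191071
f(2.3191071) = -0.0507710
z3 = 2.3191071 − (-0.0507710)·(2.3191071 − 2.4000000) / (-0.0507710 − 3.8776000) = 2.3191071 − (0.0041070)/(-3.9283710) = 2.3201526
f(2.3201526) = -0.0027578
z4 = 2.3201526 − (-0.0027578)·(2.3201526 − 2.3191071) / (-0.0027578 − (-0.0507710)) = 2.3201526 − (-0.0000029)/(0.0480131) = 2.3202126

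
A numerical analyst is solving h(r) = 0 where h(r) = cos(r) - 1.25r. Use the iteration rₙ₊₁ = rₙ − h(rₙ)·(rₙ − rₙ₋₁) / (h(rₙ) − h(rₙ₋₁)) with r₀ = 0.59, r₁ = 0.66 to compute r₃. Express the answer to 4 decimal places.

h(0.59) = 0.093441, h(0.66) = -0.035008
r₂ = 0.660000 − (-0.035008)·(0.660000 − 0.590000) / (-0.035008 − 0.093441) = 0.660000 − (-0.002451)/(-0.128448) = 0.640922
h(0.640922) = 0.000392
r₃ = 0.640922 − 0.000392·(0.640922 − 0.660000) / (0.000392 − (-0.035008)) = 0.640922 − (-0.000007)/(0.035400) = 0.641133

0.6411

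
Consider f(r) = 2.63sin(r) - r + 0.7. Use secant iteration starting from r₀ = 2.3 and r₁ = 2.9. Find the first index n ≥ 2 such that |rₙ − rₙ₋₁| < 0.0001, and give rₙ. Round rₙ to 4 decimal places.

f(2.3) = 0.361205, f(2.9) = -1.570774
r₂ = 2.900000 − (-1.570774)·(0.600000)/(-1.931979) = 2.412177;  |Δ| = 0.487823
f(2.412177) = 0.040546
r₃ = 2.412177 − 0.040546·(-0.487823)/(1.611320) = 2.424452;  |Δ| = 0.012275
f(2.424452) = 0.004070
r₄ = 2.424452 − 0.004070·(0.012275)/(-0.036476) = 2.425821;  |Δ| = 0.001370
f(2.425821) = -0.000016
r₅ = 2.425821 − (-0.000016)·(0.001370)/(-0.004086) = 2.425816;  |Δ| = 0.000005
|r₅ − r₄| = 0.000005 < 0.0001

n = 5, rₙ = 2.4258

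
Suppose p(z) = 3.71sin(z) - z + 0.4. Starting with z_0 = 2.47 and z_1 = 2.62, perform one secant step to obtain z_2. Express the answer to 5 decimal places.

2.52865

p(2.47) = 0.2384865, p(2.62) = -0.3714493
z_2 = 2.6200000 − (-0.3714493)·(2.6200000 − 2.4700000) / (-0.3714493 − 0.2384865) = 2.6200000 − (-0.0557174)/(-0.6099358) = 2.5286504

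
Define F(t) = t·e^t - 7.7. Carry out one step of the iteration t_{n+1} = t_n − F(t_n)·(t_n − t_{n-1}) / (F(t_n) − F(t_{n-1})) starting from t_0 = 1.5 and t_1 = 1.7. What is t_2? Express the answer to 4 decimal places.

F(1.5) = -0.977466, F(1.7) = 1.605711
t_2 = 1.700000 − 1.605711·(1.700000 − 1.500000) / (1.605711 − (-0.977466)) = 1.700000 − (0.321142)/(2.583177) = 1.575679

1.5757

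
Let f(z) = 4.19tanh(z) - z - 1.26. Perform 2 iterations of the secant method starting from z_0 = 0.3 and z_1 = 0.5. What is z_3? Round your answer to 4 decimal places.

f(0.3) = -0.339400, f(0.5) = 0.176271
z_2 = 0.500000 − 0.176271·(0.500000 − 0.300000) / (0.176271 − (-0.339400)) = 0.500000 − (0.035254)/(0.515671) = 0.431634
f(0.431634) = 0.012381
z_3 = 0.431634 − 0.012381·(0.431634 − 0.500000) / (0.012381 − 0.176271) = 0.431634 − (-0.000846)/(-0.163890) = 0.426470

0.4265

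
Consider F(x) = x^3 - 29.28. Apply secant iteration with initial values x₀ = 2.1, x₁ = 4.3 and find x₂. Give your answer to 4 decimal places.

F(2.1) = -20.019000, F(4.3) = 50.227000
x₂ = 4.300000 − 50.227000·(4.300000 − 2.100000) / (50.227000 − (-20.019000)) = 4.300000 − (110.499400)/(70.246000) = 2.726965

2.7270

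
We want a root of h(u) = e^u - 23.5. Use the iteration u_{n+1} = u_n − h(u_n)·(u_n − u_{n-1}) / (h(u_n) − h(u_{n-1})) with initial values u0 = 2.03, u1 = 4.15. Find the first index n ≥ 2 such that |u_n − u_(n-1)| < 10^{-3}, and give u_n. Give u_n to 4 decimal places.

n = 7, u_n = 3.1570

h(2.03) = -15.885914, h(4.15) = 39.934000
u2 = 4.150000 − 39.934000·(2.120000)/(55.819914) = 2.633336;  |Δ| = 1.516664
h(2.633336) = -9.579877
u3 = 2.633336 − (-9.579877)·(-1.516664)/(-49.513877) = 2.926778;  |Δ| = 0.293442
h(2.926778) = -4.832619
u4 = 2.926778 − (-4.832619)·(0.293442)/(4.747258) = 3.225496;  |Δ| = 0.298719
h(3.225496) = 1.666060
u5 = 3.225496 − 1.666060·(0.298719)/(6.498679) = 3.148914;  |Δ| = 0.076582
h(3.148914) = -0.189263
u6 = 3.148914 − (-0.189263)·(-0.076582)/(-1.855323) = 3.156726;  |Δ| = 0.007812
h(3.156726) = -0.006441
u7 = 3.156726 − (-0.006441)·(0.007812)/(0.182822) = 3.157002;  |Δ| = 0.000275
|u7 − u6| = 0.000275 < 10^{-3}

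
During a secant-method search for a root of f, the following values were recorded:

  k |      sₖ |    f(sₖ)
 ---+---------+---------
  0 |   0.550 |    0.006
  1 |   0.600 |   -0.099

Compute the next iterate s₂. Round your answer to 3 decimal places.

s₂ = 0.600 − (-0.099)·(0.600 − 0.550) / (-0.099 − 0.006)
   = 0.600 − (-0.00495)/(-0.10500) = 0.55286

0.553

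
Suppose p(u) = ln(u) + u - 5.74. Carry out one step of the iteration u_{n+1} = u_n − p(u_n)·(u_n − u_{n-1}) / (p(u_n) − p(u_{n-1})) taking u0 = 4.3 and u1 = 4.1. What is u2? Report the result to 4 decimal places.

p(4.3) = 0.018615, p(4.1) = -0.229013
u2 = 4.100000 − (-0.229013)·(4.100000 − 4.300000) / (-0.229013 − 0.018615) = 4.100000 − (0.045803)/(-0.247628) = 4.284965

4.2850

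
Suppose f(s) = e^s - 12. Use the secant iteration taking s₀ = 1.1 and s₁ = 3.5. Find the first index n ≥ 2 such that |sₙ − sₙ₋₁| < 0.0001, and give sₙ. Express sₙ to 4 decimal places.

f(1.1) = -8.995834, f(3.5) = 21.115452
s₂ = 3.500000 − 21.115452·(2.400000)/(30.111286) = 1.817007;  |Δ| = 1.682993
f(1.817007) = -5.846587
s₃ = 1.817007 − (-5.846587)·(-1.682993)/(-26.962039) = 2.181956;  |Δ| = 0.364949
f(2.181956) = -3.136375
s₄ = 2.181956 − (-3.136375)·(0.364949)/(2.710211) = 2.604291;  |Δ| = 0.422335
f(2.604291) = 1.521629
s₅ = 2.604291 − 1.521629·(0.422335)/(4.658005) = 2.466327;  |Δ| = 0.137964
f(2.466327) = -0.220902
s₆ = 2.466327 − (-0.220902)·(-0.137964)/(-1.742532) = 2.483816;  |Δ| = 0.017490
f(2.483816) = -0.013076
s₇ = 2.483816 − (-0.013076)·(0.017490)/(0.207827) = 2.484917;  |Δ| = 0.001100
f(2.484917) = 0.000122
s₈ = 2.484917 − 0.000122·(0.001100)/(0.013198) = 2.484907;  |Δ| = 0.000010
|s₈ − s₇| = 0.000010 < 0.0001

n = 8, sₙ = 2.4849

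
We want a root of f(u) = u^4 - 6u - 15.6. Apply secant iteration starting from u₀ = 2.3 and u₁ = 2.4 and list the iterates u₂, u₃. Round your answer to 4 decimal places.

2.3308, 2.3323

f(2.3) = -1.415900, f(2.4) = 3.177600
u₂ = 2.400000 − 3.177600·(2.400000 − 2.300000) / (3.177600 − (-1.415900)) = 2.400000 − (0.317760)/(4.593500) = 2.330824
f(2.330824) = -0.070275
u₃ = 2.330824 − (-0.070275)·(2.330824 − 2.400000) / (-0.070275 − 3.177600) = 2.330824 − (0.004861)/(-3.247875) = 2.332321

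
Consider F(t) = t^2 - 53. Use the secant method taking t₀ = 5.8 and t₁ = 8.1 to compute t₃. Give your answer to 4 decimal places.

7.2754

F(5.8) = -19.360000, F(8.1) = 12.610000
t₂ = 8.100000 − 12.610000·(8.100000 − 5.800000) / (12.610000 − (-19.360000)) = 8.100000 − (29.003000)/(31.970000) = 7.192806
F(7.192806) = -1.263545
t₃ = 7.192806 − (-1.263545)·(7.192806 − 8.100000) / (-1.263545 − 12.610000) = 7.192806 − (1.146281)/(-13.873545) = 7.275429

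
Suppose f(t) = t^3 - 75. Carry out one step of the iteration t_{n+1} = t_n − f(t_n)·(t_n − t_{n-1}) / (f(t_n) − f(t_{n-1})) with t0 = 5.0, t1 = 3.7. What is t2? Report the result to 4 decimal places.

4.1257

f(5.0) = 50.000000, f(3.7) = -24.347000
t2 = 3.700000 − (-24.347000)·(3.700000 − 5.000000) / (-24.347000 − 50.000000) = 3.700000 − (31.651100)/(-74.347000) = 4.125721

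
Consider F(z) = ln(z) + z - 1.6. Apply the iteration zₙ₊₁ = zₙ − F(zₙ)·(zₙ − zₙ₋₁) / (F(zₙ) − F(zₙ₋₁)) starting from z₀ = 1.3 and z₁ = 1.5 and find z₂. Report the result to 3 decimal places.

F(1.3) = -0.03764, F(1.5) = 0.30547
z₂ = 1.50000 − 0.30547·(1.50000 − 1.30000) / (0.30547 − (-0.03764)) = 1.50000 − (0.06109)/(0.34310) = 1.32194

1.322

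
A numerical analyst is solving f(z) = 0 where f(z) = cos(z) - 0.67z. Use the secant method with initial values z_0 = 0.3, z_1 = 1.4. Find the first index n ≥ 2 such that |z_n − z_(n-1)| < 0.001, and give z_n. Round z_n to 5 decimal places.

n = 5, z_n = 0.91277

f(0.3) = 0.7543365, f(1.4) = -0.7680329
z_2 = 1.4000000 − (-0.7680329)·(1.1000000)/(-1.5223693) = 0.8450518;  |Δ| = 0.5549482
f(0.8450518) = 0.0975078
z_3 = 0.8450518 − 0.0975078·(-0.5549482)/(0.8655407) = 0.9075697;  |Δ| = 0.0625179
f(0.9075697) = 0.0075910
z_4 = 0.9075697 − 0.0075910·(0.0625179)/(-0.0899169) = 0.9128476;  |Δ| = 0.0052779
f(0.9128476) = -0.0001128
z_5 = 0.9128476 − (-0.0001128)·(0.0052779)/(-0.0077038) = 0.9127703;  |Δ| = 0.0000773
|z_5 − z_4| = 0.0000773 < 0.001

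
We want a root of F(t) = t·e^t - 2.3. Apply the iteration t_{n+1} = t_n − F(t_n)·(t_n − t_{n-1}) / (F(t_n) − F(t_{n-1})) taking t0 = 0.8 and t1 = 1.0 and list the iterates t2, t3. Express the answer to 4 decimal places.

0.9108, 0.9178

F(0.8) = -0.519567, F(1.0) = 0.418282
t2 = 1.000000 − 0.418282·(1.000000 − 0.800000) / (0.418282 − (-0.519567)) = 1.000000 − (0.083656)/(0.937849) = 0.910800
F(0.910800) = -0.035469
t3 = 0.910800 − (-0.035469)·(0.910800 − 1.000000) / (-0.035469 − 0.418282) = 0.910800 − (0.003164)/(-0.453751) = 0.917772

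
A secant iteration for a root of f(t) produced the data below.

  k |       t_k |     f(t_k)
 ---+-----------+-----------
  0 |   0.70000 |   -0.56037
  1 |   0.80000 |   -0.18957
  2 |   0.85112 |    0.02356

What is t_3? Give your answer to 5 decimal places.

0.84547

t_3 = 0.85112 − 0.02356·(0.85112 − 0.80000) / (0.02356 − (-0.18957))
   = 0.85112 − (0.0012044)/(0.2131300) = 0.8454690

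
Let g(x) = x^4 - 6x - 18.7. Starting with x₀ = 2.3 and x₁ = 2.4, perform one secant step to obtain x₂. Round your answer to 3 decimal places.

g(2.3) = -4.51590, g(2.4) = 0.07760
x₂ = 2.40000 − 0.07760·(2.40000 − 2.30000) / (0.07760 − (-4.51590)) = 2.40000 − (0.00776)/(4.59350) = 2.39831

2.398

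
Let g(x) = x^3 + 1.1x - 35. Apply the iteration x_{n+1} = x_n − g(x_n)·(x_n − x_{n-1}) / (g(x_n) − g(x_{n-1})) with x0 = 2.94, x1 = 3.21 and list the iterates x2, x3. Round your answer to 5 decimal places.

g(2.94) = -6.3538160, g(3.21) = 1.6071610
x2 = 3.2100000 − 1.6071610·(3.2100000 − 2.9400000) / (1.6071610 − (-6.3538160)) = 3.2100000 − (0.4339335)/(7.9609770) = 3.1554924
g(3.1554924) = -0.1093020
x3 = 3.1554924 − (-0.1093020)·(3.1554924 − 3.2100000) / (-0.1093020 − 1.6071610) = 3.1554924 − (0.0059578)/(-1.7164630) = 3.1589634

3.15549, 3.15896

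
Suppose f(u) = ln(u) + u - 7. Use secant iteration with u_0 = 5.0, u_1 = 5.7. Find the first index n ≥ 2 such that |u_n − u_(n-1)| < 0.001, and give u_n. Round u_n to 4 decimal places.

f(5.0) = -0.390562, f(5.7) = 0.440466
u_2 = 5.700000 − 0.440466·(0.700000)/(0.831028) = 5.328982;  |Δ| = 0.371018
f(5.328982) = 0.002142
u_3 = 5.328982 − 0.002142·(-0.371018)/(-0.438324) = 5.327169;  |Δ| = 0.001813
f(5.327169) = -0.000011
u_4 = 5.327169 − (-0.000011)·(-0.001813)/(-0.002154) = 5.327178;  |Δ| = 0.000010
|u_4 − u_3| = 0.000010 < 0.001

n = 4, u_n = 5.3272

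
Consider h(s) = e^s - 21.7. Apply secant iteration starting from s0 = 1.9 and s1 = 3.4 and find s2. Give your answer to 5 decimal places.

2.86748

h(1.9) = -15.0141056, h(3.4) = 8.2641000
s2 = 3.4000000 − 8.2641000·(3.4000000 − 1.9000000) / (8.2641000 − (-15.0141056)) = 3.4000000 − (12.3961501)/(23.2782056) = 2.8674783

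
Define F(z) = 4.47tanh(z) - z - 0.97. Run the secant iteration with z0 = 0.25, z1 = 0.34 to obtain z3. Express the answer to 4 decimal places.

F(0.25) = -0.125214, F(0.34) = 0.153824
z2 = 0.340000 − 0.153824·(0.340000 − 0.250000) / (0.153824 − (-0.125214)) = 0.340000 − (0.013844)/(0.279038) = 0.290386
F(0.290386) = 0.002345
z3 = 0.290386 − 0.002345·(0.290386 − 0.340000) / (0.002345 − 0.153824) = 0.290386 − (-0.000116)/(-0.151479) = 0.289618

0.2896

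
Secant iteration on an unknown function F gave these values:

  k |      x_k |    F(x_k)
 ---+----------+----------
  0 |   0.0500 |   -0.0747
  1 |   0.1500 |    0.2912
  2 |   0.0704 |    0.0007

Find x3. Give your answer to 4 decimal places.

x3 = 0.0704 − 0.0007·(0.0704 − 0.1500) / (0.0007 − 0.2912)
   = 0.0704 − (-0.000056)/(-0.290500) = 0.070208

0.0702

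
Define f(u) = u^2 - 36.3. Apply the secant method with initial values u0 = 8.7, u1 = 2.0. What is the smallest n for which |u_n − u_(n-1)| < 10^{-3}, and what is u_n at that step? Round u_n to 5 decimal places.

n = 7, u_n = 6.02495

f(8.7) = 39.3900000, f(2.0) = -32.3000000
u2 = 2.0000000 − (-32.3000000)·(-6.7000000)/(-71.6900000) = 5.0186916;  |Δ| = 3.0186916
f(5.0186916) = -11.1127347
u3 = 5.0186916 − (-11.1127347)·(3.0186916)/(21.1872653) = 6.6019973;  |Δ| = 1.5833057
f(6.6019973) = 7.2863688
u4 = 6.6019973 − 7.2863688·(1.5833057)/(18.3991036) = 5.9749804;  |Δ| = 0.6270169
f(5.9749804) = -0.5996093
u5 = 5.9749804 − (-0.5996093)·(-0.6270169)/(-7.8859781) = 6.0226555;  |Δ| = 0.0476751
f(6.0226555) = -0.0276202
u6 = 6.0226555 − (-0.0276202)·(0.0476751)/(0.5719891) = 6.0249577;  |Δ| = 0.0023021
f(6.0249577) = 0.0001151
u7 = 6.0249577 − 0.0001151·(0.0023021)/(0.0277353) = 6.0249481;  |Δ| = 0.0000095
|u7 − u6| = 0.0000095 < 10^{-3}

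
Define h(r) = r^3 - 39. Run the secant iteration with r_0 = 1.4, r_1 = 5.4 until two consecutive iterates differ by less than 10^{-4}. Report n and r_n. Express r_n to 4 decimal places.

h(1.4) = -36.256000, h(5.4) = 118.464000
r_2 = 5.400000 − 118.464000·(4.000000)/(154.720000) = 2.337332;  |Δ| = 3.062668
h(2.337332) = -26.230873
r_3 = 2.337332 − (-26.230873)·(-3.062668)/(-144.694873) = 2.892545;  |Δ| = 0.555213
h(2.892545) = -14.798611
r_4 = 2.892545 − (-14.798611)·(0.555213)/(11.432263) = 3.611246;  |Δ| = 0.718701
h(3.611246) = 8.094607
r_5 = 3.611246 − 8.094607·(0.718701)/(22.893218) = 3.357127;  |Δ| = 0.254119
h(3.357127) = -1.164171
r_6 = 3.357127 − (-1.164171)·(-0.254119)/(-9.258779) = 3.389079;  |Δ| = 0.031952
h(3.389079) = -0.073525
r_7 = 3.389079 − (-0.073525)·(0.031952)/(1.090647) = 3.391233;  |Δ| = 0.002154
h(3.391233) = 0.000745
r_8 = 3.391233 − 0.000745·(0.002154)/(0.074269) = 3.391211;  |Δ| = 0.000022
|r_8 − r_7| = 0.000022 < 10^{-4}

n = 8, r_n = 3.3912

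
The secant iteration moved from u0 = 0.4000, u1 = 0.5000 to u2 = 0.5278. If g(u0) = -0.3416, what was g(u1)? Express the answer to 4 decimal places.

The secant line through (0.4000, -0.3416) and (0.5000, g(u1)) crosses zero at u2 = 0.5278.
So (0.4000, -0.3416), (0.5000, g(u1)), (0.5278, 0) are collinear:
g(u1) = -0.3416 · (0.5000 − 0.5278) / (0.4000 − 0.5278) = -0.3416 · (-0.027800)/(-0.127800) = -0.074307

-0.0743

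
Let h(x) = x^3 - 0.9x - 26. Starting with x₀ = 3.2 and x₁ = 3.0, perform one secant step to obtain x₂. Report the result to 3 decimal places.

3.061

h(3.2) = 3.88800, h(3.0) = -1.70000
x₂ = 3.00000 − (-1.70000)·(3.00000 − 3.20000) / (-1.70000 − 3.88800) = 3.00000 − (0.34000)/(-5.58800) = 3.06084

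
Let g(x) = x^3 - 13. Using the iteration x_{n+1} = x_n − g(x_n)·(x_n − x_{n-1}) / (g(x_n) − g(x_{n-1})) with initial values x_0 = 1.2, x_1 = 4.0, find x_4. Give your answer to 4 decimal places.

2.4762

g(1.2) = -11.272000, g(4.0) = 51.000000
x_2 = 4.000000 − 51.000000·(4.000000 − 1.200000) / (51.000000 − (-11.272000)) = 4.000000 − (142.800000)/(62.272000) = 1.706835
g(1.706835) = -8.027506
x_3 = 1.706835 − (-8.027506)·(1.706835 − 4.000000) / (-8.027506 − 51.000000) = 1.706835 − (18.408400)/(-59.027506) = 2.018696
g(2.018696) = -4.773545
x_4 = 2.018696 − (-4.773545)·(2.018696 − 1.706835) / (-4.773545 − (-8.027506)) = 2.018696 − (-1.488684)/(3.253961) = 2.476195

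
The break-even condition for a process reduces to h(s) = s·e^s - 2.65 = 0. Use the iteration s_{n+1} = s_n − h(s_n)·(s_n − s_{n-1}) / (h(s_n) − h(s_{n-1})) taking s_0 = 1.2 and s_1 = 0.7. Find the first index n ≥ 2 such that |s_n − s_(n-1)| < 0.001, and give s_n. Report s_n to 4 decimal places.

n = 5, s_n = 0.9873

h(1.2) = 1.334140, h(0.7) = -1.240373
s_2 = 0.700000 − (-1.240373)·(-0.500000)/(-2.574513) = 0.940895;  |Δ| = 0.240895
h(0.940895) = -0.239171
s_3 = 0.940895 − (-0.239171)·(0.240895)/(1.001202) = 0.998441;  |Δ| = 0.057546
h(0.998441) = 0.059814
s_4 = 0.998441 − 0.059814·(0.057546)/(0.298985) = 0.986928;  |Δ| = 0.011512
h(0.986928) = -0.002091
s_5 = 0.986928 − (-0.002091)·(-0.011512)/(-0.061905) = 0.987317;  |Δ| = 0.000389
|s_5 − s_4| = 0.000389 < 0.001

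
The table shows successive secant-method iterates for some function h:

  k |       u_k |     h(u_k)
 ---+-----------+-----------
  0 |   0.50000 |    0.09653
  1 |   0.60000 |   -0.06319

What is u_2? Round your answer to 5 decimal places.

u_2 = 0.60000 − (-0.06319)·(0.60000 − 0.50000) / (-0.06319 − 0.09653)
   = 0.60000 − (-0.0063190)/(-0.1597200) = 0.5604370

0.56044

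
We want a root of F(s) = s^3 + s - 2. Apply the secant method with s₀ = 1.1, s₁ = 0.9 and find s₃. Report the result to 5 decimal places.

1.00059

F(1.1) = 0.4310000, F(0.9) = -0.3710000
s₂ = 0.9000000 − (-0.3710000)·(0.9000000 − 1.1000000) / (-0.3710000 − 0.4310000) = 0.9000000 − (0.0742000)/(-0.8020000) = 0.9925187
F(0.9925187) = -0.0297577
s₃ = 0.9925187 − (-0.0297577)·(0.9925187 − 0.9000000) / (-0.0297577 − (-0.3710000)) = 0.9925187 − (-0.0027531)/(0.3412423) = 1.0005867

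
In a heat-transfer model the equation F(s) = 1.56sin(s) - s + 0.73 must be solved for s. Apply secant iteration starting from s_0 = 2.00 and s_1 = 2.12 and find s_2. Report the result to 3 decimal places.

F(2.00) = 0.14850, F(2.12) = -0.05941
s_2 = 2.12000 − (-0.05941)·(2.12000 − 2.00000) / (-0.05941 − 0.14850) = 2.12000 − (-0.00713)/(-0.20792) = 2.08571

2.086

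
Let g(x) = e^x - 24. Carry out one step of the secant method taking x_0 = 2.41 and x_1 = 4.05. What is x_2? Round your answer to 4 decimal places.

2.8661

g(2.41) = -12.866039, g(4.05) = 33.397457
x_2 = 4.050000 − 33.397457·(4.050000 − 2.410000) / (33.397457 − (-12.866039)) = 4.050000 − (54.771830)/(46.263496) = 2.866090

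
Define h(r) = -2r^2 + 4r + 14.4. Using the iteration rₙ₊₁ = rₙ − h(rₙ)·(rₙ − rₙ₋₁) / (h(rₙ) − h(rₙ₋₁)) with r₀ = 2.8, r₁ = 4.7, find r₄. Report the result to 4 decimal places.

3.8642

h(2.8) = 9.920000, h(4.7) = -10.980000
r₂ = 4.700000 − (-10.980000)·(4.700000 − 2.800000) / (-10.980000 − 9.920000) = 4.700000 − (-20.862000)/(-20.900000) = 3.701818
h(3.701818) = 1.800357
r₃ = 3.701818 − 1.800357·(3.701818 − 4.700000) / (1.800357 − (-10.980000)) = 3.701818 − (-1.797084)/(12.780357) = 3.842431
h(3.842431) = 0.241171
r₄ = 3.842431 − 0.241171·(3.842431 − 3.701818) / (0.241171 − 1.800357) = 3.842431 − (0.033912)/(-1.559186) = 3.864181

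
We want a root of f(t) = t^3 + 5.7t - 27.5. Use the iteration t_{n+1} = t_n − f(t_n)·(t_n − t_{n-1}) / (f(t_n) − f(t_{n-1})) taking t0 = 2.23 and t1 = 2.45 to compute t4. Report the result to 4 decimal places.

f(2.23) = -3.699433, f(2.45) = 1.171125
t2 = 2.450000 − 1.171125·(2.450000 − 2.230000) / (1.171125 − (-3.699433)) = 2.450000 − (0.257648)/(4.870558) = 2.397101
f(2.397101) = -0.062558
t3 = 2.397101 − (-0.062558)·(2.397101 − 2.450000) / (-0.062558 − 1.171125) = 2.397101 − (0.003309)/(-1.233683) = 2.399783
f(2.399783) = -0.000976
t4 = 2.399783 − (-0.000976)·(2.399783 − 2.397101) / (-0.000976 − (-0.062558)) = 2.399783 − (-0.000003)/(0.061582) = 2.399826

2.3998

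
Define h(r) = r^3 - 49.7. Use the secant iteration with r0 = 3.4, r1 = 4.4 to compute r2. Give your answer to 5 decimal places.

3.62659

h(3.4) = -10.3960000, h(4.4) = 35.4840000
r2 = 4.4000000 − 35.4840000·(4.4000000 − 3.4000000) / (35.4840000 − (-10.3960000)) = 4.4000000 − (35.4840000)/(45.8800000) = 3.6265911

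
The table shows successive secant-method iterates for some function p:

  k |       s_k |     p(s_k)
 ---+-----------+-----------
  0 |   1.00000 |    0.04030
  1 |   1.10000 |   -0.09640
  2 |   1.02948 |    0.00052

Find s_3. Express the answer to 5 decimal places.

1.02986

s_3 = 1.02948 − 0.00052·(1.02948 − 1.10000) / (0.00052 − (-0.09640))
   = 1.02948 − (-0.0000367)/(0.0969200) = 1.0298584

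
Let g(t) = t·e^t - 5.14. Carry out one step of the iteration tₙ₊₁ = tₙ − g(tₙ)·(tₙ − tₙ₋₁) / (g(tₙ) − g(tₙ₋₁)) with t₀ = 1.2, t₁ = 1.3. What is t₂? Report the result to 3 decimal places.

g(1.2) = -1.15586, g(1.3) = -0.36991
t₂ = 1.30000 − (-0.36991)·(1.30000 − 1.20000) / (-0.36991 − (-1.15586)) = 1.30000 − (-0.03699)/(0.78595) = 1.34707

1.347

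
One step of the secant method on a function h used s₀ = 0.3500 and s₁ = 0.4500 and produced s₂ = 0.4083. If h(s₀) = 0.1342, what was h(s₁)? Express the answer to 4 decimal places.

-0.0960

The secant line through (0.3500, 0.1342) and (0.4500, h(s₁)) crosses zero at s₂ = 0.4083.
So (0.3500, 0.1342), (0.4500, h(s₁)), (0.4083, 0) are collinear:
h(s₁) = 0.1342 · (0.4500 − 0.4083) / (0.3500 − 0.4083) = 0.1342 · (0.041700)/(-0.058300) = -0.095989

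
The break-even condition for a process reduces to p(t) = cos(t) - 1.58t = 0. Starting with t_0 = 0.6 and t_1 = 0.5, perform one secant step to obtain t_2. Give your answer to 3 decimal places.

p(0.6) = -0.12266, p(0.5) = 0.08758
t_2 = 0.50000 − 0.08758·(0.50000 − 0.60000) / (0.08758 − (-0.12266)) = 0.50000 − (-0.00876)/(0.21025) = 0.54166

0.542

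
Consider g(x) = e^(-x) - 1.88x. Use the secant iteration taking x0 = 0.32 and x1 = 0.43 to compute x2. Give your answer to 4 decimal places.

0.3685

g(0.32) = 0.124549, g(0.43) = -0.157891
x2 = 0.430000 − (-0.157891)·(0.430000 − 0.320000) / (-0.157891 − 0.124549) = 0.430000 − (-0.017368)/(-0.282440) = 0.368507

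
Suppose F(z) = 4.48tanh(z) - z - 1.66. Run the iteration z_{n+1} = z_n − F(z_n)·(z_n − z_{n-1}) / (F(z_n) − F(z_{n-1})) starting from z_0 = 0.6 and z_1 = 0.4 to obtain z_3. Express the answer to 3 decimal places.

F(0.6) = 0.14598, F(0.4) = -0.35783
z_2 = 0.40000 − (-0.35783)·(0.40000 − 0.60000) / (-0.35783 − 0.14598) = 0.40000 − (0.07157)/(-0.50381) = 0.54205
F(0.54205) = 0.01348
z_3 = 0.54205 − 0.01348·(0.54205 − 0.40000) / (0.01348 − (-0.35783)) = 0.54205 − (0.00191)/(0.37131) = 0.53689

0.537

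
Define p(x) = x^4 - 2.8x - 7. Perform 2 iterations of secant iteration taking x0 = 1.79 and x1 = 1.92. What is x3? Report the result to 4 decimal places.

p(1.79) = -1.745743, p(1.92) = 1.213545
x2 = 1.920000 − 1.213545·(1.920000 − 1.790000) / (1.213545 − (-1.745743)) = 1.920000 − (0.157761)/(2.959288) = 1.866690
p(1.866690) = -0.084781
x3 = 1.866690 − (-0.084781)·(1.866690 − 1.920000) / (-0.084781 − 1.213545) = 1.866690 − (0.004520)/(-1.298326) = 1.870171

1.8702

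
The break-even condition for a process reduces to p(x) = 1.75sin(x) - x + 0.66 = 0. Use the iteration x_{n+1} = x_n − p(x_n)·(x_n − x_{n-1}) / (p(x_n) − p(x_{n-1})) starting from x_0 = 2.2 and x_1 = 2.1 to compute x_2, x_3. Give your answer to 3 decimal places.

p(2.2) = -0.12513, p(2.1) = 0.07062
x_2 = 2.10000 − 0.07062·(2.10000 − 2.20000) / (0.07062 − (-0.12513)) = 2.10000 − (-0.00706)/(0.19575) = 2.13608
p(2.13608) = 0.00169
x_3 = 2.13608 − 0.00169·(2.13608 − 2.10000) / (0.00169 − 0.07062) = 2.13608 − (0.00006)/(-0.06892) = 2.13696

2.136, 2.137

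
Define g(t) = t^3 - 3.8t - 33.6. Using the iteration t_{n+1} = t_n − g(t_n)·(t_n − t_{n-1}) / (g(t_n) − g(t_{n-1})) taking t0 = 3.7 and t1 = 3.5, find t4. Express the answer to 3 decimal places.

3.618

g(3.7) = 2.99300, g(3.5) = -4.02500
t2 = 3.50000 − (-4.02500)·(3.50000 − 3.70000) / (-4.02500 − 2.99300) = 3.50000 − (0.80500)/(-7.01800) = 3.61471
g(3.61471) = -0.10581
t3 = 3.61471 − (-0.10581)·(3.61471 − 3.50000) / (-0.10581 − (-4.02500)) = 3.61471 − (-0.01214)/(3.91919) = 3.61780
g(3.61780) = 0.00392
t4 = 3.61780 − 0.00392·(3.61780 − 3.61471) / (0.00392 − (-0.10581)) = 3.61780 − (0.00001)/(0.10972) = 3.61769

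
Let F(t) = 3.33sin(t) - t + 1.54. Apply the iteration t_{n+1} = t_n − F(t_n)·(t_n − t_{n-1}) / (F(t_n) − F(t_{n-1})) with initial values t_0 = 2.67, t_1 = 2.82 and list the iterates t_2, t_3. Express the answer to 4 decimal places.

F(2.67) = 0.382838, F(2.82) = -0.227460
t_2 = 2.820000 − (-0.227460)·(2.820000 − 2.670000) / (-0.227460 − 0.382838) = 2.820000 − (-0.034119)/(-0.610298) = 2.764094
F(2.764094) = 0.003330
t_3 = 2.764094 − 0.003330·(2.764094 − 2.820000) / (0.003330 − (-0.227460)) = 2.764094 − (-0.000186)/(0.230791) = 2.764901

2.7641, 2.7649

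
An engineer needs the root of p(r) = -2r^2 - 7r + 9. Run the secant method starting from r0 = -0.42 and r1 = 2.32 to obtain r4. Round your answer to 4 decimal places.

1.0048

p(-0.42) = 11.587200, p(2.32) = -18.004800
r2 = 2.320000 − (-18.004800)·(2.320000 − (-0.420000)) / (-18.004800 − 11.587200) = 2.320000 − (-49.333152)/(-29.592000) = 0.652889
p(0.652889) = 3.577250
r3 = 0.652889 − 3.577250·(0.652889 − 2.320000) / (3.577250 − (-18.004800)) = 0.652889 − (-5.963673)/(21.582050) = 0.929215
p(0.929215) = 0.768619
r4 = 0.929215 − 0.768619·(0.929215 − 0.652889) / (0.768619 − 3.577250) = 0.929215 − (0.212389)/(-2.808631) = 1.004835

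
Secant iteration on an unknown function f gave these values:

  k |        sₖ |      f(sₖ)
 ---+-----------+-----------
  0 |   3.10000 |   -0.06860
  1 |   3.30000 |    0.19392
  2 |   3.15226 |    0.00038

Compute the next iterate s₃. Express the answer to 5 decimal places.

s₃ = 3.15226 − 0.00038·(3.15226 − 3.30000) / (0.00038 − 0.19392)
   = 3.15226 − (-0.0000561)/(-0.1935400) = 3.1519699

3.15197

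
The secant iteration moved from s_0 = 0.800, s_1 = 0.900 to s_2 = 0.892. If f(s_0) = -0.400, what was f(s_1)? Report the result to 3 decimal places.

The secant line through (0.800, -0.400) and (0.900, f(s_1)) crosses zero at s_2 = 0.892.
So (0.800, -0.400), (0.900, f(s_1)), (0.892, 0) are collinear:
f(s_1) = -0.400 · (0.900 − 0.892) / (0.800 − 0.892) = -0.400 · (0.00800)/(-0.09200) = 0.03478

0.035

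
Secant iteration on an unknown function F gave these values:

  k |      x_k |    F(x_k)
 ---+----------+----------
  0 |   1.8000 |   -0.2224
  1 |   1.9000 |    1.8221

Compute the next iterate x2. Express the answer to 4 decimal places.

x2 = 1.9000 − 1.8221·(1.9000 − 1.8000) / (1.8221 − (-0.2224))
   = 1.9000 − (0.182210)/(2.044500) = 1.810878

1.8109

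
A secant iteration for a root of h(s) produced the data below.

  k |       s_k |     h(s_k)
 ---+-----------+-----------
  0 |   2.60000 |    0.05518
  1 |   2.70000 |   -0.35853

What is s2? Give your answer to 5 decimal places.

s2 = 2.70000 − (-0.35853)·(2.70000 − 2.60000) / (-0.35853 − 0.05518)
   = 2.70000 − (-0.0358530)/(-0.4137100) = 2.6133378

2.61334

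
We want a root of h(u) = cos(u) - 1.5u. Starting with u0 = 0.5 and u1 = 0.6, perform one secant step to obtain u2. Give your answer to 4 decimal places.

h(0.5) = 0.127583, h(0.6) = -0.074664
u2 = 0.600000 − (-0.074664)·(0.600000 − 0.500000) / (-0.074664 − 0.127583) = 0.600000 − (-0.007466)/(-0.202247) = 0.563083

0.5631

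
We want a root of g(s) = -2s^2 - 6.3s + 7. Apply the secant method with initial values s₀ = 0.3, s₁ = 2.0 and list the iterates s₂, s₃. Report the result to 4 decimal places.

0.7523, 0.8479

g(0.3) = 4.930000, g(2.0) = -13.600000
s₂ = 2.000000 − (-13.600000)·(2.000000 − 0.300000) / (-13.600000 − 4.930000) = 2.000000 − (-23.120000)/(-18.530000) = 0.752294
g(0.752294) = 1.128659
s₃ = 0.752294 − 1.128659·(0.752294 − 2.000000) / (1.128659 − (-13.600000)) = 0.752294 − (-1.408235)/(14.728659) = 0.847905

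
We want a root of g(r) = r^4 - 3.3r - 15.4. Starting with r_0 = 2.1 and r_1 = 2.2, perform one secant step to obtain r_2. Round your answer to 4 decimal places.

g(2.1) = -2.881900, g(2.2) = 0.765600
r_2 = 2.200000 − 0.765600·(2.200000 − 2.100000) / (0.765600 − (-2.881900)) = 2.200000 − (0.076560)/(3.647500) = 2.179010

2.1790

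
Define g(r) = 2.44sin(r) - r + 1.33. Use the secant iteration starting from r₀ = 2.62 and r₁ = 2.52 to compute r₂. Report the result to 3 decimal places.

2.596

g(2.62) = -0.07424, g(2.52) = 0.23089
r₂ = 2.52000 − 0.23089·(2.52000 − 2.62000) / (0.23089 − (-0.07424)) = 2.52000 − (-0.02309)/(0.30513) = 2.59567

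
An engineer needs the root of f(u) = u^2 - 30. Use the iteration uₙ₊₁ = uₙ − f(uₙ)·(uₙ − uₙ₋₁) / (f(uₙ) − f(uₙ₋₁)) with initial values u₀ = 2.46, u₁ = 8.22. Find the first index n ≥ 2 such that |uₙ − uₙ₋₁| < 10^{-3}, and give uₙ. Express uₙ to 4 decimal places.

n = 6, uₙ = 5.4772

f(2.46) = -23.948400, f(8.22) = 37.568400
u₂ = 8.220000 − 37.568400·(5.760000)/(61.516800) = 4.702360;  |Δ| = 3.517640
f(4.702360) = -7.887815
u₃ = 4.702360 − (-7.887815)·(-3.517640)/(-45.456215) = 5.312760;  |Δ| = 0.610400
f(5.312760) = -1.774581
u₄ = 5.312760 − (-1.774581)·(0.610400)/(6.113234) = 5.489950;  |Δ| = 0.177190
f(5.489950) = 0.139553
u₅ = 5.489950 − 0.139553·(0.177190)/(1.914134) = 5.477032;  |Δ| = 0.012918
f(5.477032) = -0.002122
u₆ = 5.477032 − (-0.002122)·(-0.012918)/(-0.141675) = 5.477225;  |Δ| = 0.000194
|u₆ − u₅| = 0.000194 < 10^{-3}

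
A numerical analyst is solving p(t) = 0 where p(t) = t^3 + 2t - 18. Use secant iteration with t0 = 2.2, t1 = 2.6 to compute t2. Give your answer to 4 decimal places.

2.3528

p(2.2) = -2.952000, p(2.6) = 4.776000
t2 = 2.600000 − 4.776000·(2.600000 − 2.200000) / (4.776000 − (-2.952000)) = 2.600000 − (1.910400)/(7.728000) = 2.352795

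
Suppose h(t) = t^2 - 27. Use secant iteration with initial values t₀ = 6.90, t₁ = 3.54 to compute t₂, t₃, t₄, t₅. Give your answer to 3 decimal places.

4.926, 5.249, 5.195, 5.196

h(6.90) = 20.61000, h(3.54) = -14.46840
t₂ = 3.54000 − (-14.46840)·(3.54000 − 6.90000) / (-14.46840 − 20.61000) = 3.54000 − (48.61382)/(-35.07840) = 4.92586
h(4.92586) = -2.73588
t₃ = 4.92586 − (-2.73588)·(4.92586 − 3.54000) / (-2.73588 − (-14.46840)) = 4.92586 − (-3.79156)/(11.73252) = 5.24903
h(5.24903) = 0.55230
t₄ = 5.24903 − 0.55230·(5.24903 − 4.92586) / (0.55230 − (-2.73588)) = 5.24903 − (0.17849)/(3.28818) = 5.19475
h(5.19475) = -0.01460
t₅ = 5.19475 − (-0.01460)·(5.19475 − 5.24903) / (-0.01460 − 0.55230) = 5.19475 − (0.00079)/(-0.56690) = 5.19615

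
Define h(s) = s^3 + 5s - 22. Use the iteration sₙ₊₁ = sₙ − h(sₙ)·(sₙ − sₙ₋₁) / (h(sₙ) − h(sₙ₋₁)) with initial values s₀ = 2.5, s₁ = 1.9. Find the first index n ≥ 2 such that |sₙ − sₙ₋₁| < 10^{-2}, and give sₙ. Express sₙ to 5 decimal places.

n = 4, sₙ = 2.21789

h(2.5) = 6.1250000, h(1.9) = -5.6410000
s₂ = 1.9000000 − (-5.6410000)·(-0.6000000)/(-11.7660000) = 2.1876594;  |Δ| = 0.2876594
h(2.1876594) = -0.5918861
s₃ = 2.1876594 − (-0.5918861)·(0.2876594)/(5.0491139) = 2.2213804;  |Δ| = 0.0337211
h(2.2213804) = 0.0683729
s₄ = 2.2213804 − 0.0683729·(0.0337211)/(0.6602590) = 2.2178885;  |Δ| = 0.0034920
|s₄ − s₃| = 0.0034920 < 10^{-2}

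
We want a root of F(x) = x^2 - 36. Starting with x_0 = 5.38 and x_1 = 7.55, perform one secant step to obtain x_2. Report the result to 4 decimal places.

F(5.38) = -7.055600, F(7.55) = 21.002500
x_2 = 7.550000 − 21.002500·(7.550000 − 5.380000) / (21.002500 − (-7.055600)) = 7.550000 − (45.575425)/(28.058100) = 5.925677

5.9257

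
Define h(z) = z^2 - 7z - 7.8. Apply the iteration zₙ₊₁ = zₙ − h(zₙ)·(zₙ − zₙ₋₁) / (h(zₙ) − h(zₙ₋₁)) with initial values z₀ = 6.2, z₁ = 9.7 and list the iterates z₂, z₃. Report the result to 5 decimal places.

7.63371, 7.92039

h(6.2) = -12.7600000, h(9.7) = 18.3900000
z₂ = 9.7000000 − 18.3900000·(9.7000000 − 6.2000000) / (18.3900000 − (-12.7600000)) = 9.7000000 − (64.3650000)/(31.1500000) = 7.6337079
h(7.6337079) = -2.9624593
z₃ = 7.6337079 − (-2.9624593)·(7.6337079 − 9.7000000) / (-2.9624593 − 18.3900000) = 7.6337079 − (6.1213063)/(-21.3524593) = 7.9203871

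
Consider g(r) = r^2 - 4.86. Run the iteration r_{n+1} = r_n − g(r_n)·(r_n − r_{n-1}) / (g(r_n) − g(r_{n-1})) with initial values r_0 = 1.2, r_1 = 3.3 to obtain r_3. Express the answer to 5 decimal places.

2.15361

g(1.2) = -3.4200000, g(3.3) = 6.0300000
r_2 = 3.3000000 − 6.0300000·(3.3000000 − 1.2000000) / (6.0300000 − (-3.4200000)) = 3.3000000 − (12.6630000)/(9.4500000) = 1.9600000
g(1.9600000) = -1.0184000
r_3 = 1.9600000 − (-1.0184000)·(1.9600000 − 3.3000000) / (-1.0184000 − 6.0300000) = 1.9600000 − (1.3646560)/(-7.0484000) = 2.1536122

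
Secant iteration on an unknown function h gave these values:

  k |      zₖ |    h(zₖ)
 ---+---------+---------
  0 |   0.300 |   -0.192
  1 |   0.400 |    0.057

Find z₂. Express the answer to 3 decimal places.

0.377

z₂ = 0.400 − 0.057·(0.400 − 0.300) / (0.057 − (-0.192))
   = 0.400 − (0.00570)/(0.24900) = 0.37711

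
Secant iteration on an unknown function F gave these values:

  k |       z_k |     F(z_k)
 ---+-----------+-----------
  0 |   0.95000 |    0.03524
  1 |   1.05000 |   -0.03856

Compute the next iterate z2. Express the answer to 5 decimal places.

0.99775

z2 = 1.05000 − (-0.03856)·(1.05000 − 0.95000) / (-0.03856 − 0.03524)
   = 1.05000 − (-0.0038560)/(-0.0738000) = 0.9977507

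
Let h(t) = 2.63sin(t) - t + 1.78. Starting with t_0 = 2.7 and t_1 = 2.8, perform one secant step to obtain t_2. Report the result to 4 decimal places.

h(2.7) = 0.204009, h(2.8) = -0.138981
t_2 = 2.800000 − (-0.138981)·(2.800000 − 2.700000) / (-0.138981 − 0.204009) = 2.800000 − (-0.013898)/(-0.342990) = 2.759480

2.7595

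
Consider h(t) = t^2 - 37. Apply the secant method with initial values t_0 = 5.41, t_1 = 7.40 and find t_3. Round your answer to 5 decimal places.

6.07597

h(5.41) = -7.7319000, h(7.40) = 17.7600000
t_2 = 7.4000000 − 17.7600000·(7.4000000 − 5.4100000) / (17.7600000 − (-7.7319000)) = 7.4000000 − (35.3424000)/(25.4919000) = 6.0135831
h(6.0135831) = -0.8368178
t_3 = 6.0135831 − (-0.8368178)·(6.0135831 − 7.4000000) / (-0.8368178 − 17.7600000) = 6.0135831 − (1.1601784)/(-18.5968178) = 6.0759690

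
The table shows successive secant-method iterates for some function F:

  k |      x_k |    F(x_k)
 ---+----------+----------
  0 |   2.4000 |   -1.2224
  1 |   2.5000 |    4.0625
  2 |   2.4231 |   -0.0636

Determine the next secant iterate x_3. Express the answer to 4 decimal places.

2.4243

x_3 = 2.4231 − (-0.0636)·(2.4231 − 2.5000) / (-0.0636 − 4.0625)
   = 2.4231 − (0.004891)/(-4.126100) = 2.424285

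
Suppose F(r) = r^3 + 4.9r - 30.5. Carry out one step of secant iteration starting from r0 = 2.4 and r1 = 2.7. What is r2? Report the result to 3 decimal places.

F(2.4) = -4.91600, F(2.7) = 2.41300
r2 = 2.70000 − 2.41300·(2.70000 − 2.40000) / (2.41300 − (-4.91600)) = 2.70000 − (0.72390)/(7.32900) = 2.60123

2.601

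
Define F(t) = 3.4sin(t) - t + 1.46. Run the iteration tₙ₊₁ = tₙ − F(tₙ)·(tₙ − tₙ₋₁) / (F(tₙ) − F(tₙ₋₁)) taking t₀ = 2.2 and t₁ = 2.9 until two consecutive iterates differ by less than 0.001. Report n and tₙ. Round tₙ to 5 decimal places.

F(2.2) = 2.0088878, F(2.9) = -0.6265523
t₂ = 2.9000000 − (-0.6265523)·(0.7000000)/(-2.6354401) = 2.7335813;  |Δ| = 0.1664187
F(2.7335813) = 0.0754869
t₃ = 2.7335813 − 0.0754869·(-0.1664187)/(0.7020391) = 2.7514755;  |Δ| = 0.0178942
F(2.7514755) = 0.0015337
t₄ = 2.7514755 − 0.0015337·(0.0178942)/(-0.0739532) = 2.7518466;  |Δ| = 0.0003711
|t₄ − t₃| = 0.0003711 < 0.001

n = 4, tₙ = 2.75185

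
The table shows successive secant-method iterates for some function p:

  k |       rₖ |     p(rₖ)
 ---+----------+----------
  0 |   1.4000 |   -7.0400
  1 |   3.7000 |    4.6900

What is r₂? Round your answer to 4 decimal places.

r₂ = 3.7000 − 4.6900·(3.7000 − 1.4000) / (4.6900 − (-7.0400))
   = 3.7000 − (10.787000)/(11.730000) = 2.780392

2.7804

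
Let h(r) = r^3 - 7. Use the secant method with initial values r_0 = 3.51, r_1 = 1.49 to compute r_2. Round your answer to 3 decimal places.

1.677

h(3.51) = 36.24355, h(1.49) = -3.69205
r_2 = 1.49000 − (-3.69205)·(1.49000 − 3.51000) / (-3.69205 − 36.24355) = 1.49000 − (7.45794)/(-39.93560) = 1.67675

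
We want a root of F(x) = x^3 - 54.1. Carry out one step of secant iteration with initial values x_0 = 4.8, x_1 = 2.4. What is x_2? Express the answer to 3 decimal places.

3.399

F(4.8) = 56.49200, F(2.4) = -40.27600
x_2 = 2.40000 − (-40.27600)·(2.40000 − 4.80000) / (-40.27600 − 56.49200) = 2.40000 − (96.66240)/(-96.76800) = 3.39891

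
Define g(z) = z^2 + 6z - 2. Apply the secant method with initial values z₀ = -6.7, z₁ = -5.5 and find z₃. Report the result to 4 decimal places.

g(-6.7) = 2.690000, g(-5.5) = -4.750000
z₂ = -5.500000 − (-4.750000)·(-5.500000 − (-6.700000)) / (-4.750000 − 2.690000) = -5.500000 − (-5.700000)/(-7.440000) = -6.266129
g(-6.266129) = -0.332401
z₃ = -6.266129 − (-0.332401)·(-6.266129 − (-5.500000)) / (-0.332401 − (-4.750000)) = -6.266129 − (0.254662)/(4.417599) = -6.323776

-6.3238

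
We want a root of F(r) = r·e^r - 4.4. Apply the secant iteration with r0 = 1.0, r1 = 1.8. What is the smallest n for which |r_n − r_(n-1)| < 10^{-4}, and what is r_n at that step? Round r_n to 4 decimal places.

n = 6, r_n = 1.2547

F(1.0) = -1.681718, F(1.8) = 6.489365
r2 = 1.800000 − 6.489365·(0.800000)/(8.171084) = 1.164651;  |Δ| = 0.635349
F(1.164651) = -0.667524
r3 = 1.164651 − (-0.667524)·(-0.635349)/(-7.156889) = 1.223910;  |Δ| = 0.059259
F(1.223910) = -0.238148
r4 = 1.223910 − (-0.238148)·(0.059259)/(0.429376) = 1.256777;  |Δ| = 0.032867
F(1.256777) = 0.016412
r5 = 1.256777 − 0.016412·(0.032867)/(0.254560) = 1.254658;  |Δ| = 0.002119
F(1.254658) = -0.000367
r6 = 1.254658 − (-0.000367)·(-0.002119)/(-0.016779) = 1.254704;  |Δ| = 0.000046
|r6 − r5| = 0.000046 < 10^{-4}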